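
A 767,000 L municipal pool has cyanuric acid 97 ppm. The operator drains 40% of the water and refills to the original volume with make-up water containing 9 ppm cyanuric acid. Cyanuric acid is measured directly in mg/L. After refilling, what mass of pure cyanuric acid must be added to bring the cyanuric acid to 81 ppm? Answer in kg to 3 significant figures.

14.7 kg

After draining 40% and refilling: 97 × 0.60 + 9 × 0.40 = 61.8 ppm.
Deficit to target: 81 − 61.8 = 19.2 mg/L.
Mass: 19.2 mg/L × 767,000 L = 14,730 g cyanuric acid.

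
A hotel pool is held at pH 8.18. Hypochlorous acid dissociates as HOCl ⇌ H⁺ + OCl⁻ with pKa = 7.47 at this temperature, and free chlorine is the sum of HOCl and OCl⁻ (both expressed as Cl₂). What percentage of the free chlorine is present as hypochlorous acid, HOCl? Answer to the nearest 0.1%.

[OCl⁻]/[HOCl] = 10^(pH − pKa) = 10^(8.18 − 7.47) = 10^0.71 = 5.129.
Fraction as HOCl = 1 / (1 + 5.129) = 0.1632.

16.3%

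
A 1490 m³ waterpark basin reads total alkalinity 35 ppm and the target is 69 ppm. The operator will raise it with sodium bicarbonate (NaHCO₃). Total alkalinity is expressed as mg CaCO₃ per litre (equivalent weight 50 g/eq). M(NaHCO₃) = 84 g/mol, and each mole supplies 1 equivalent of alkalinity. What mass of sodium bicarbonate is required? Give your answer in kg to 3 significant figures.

85.1 kg

Volume: 1490 m³ = 1,490,000 L.
Alkalinity to add: (69 − 35) = 34 mg/L as CaCO₃ × 1,490,000 L = 50,660 g as CaCO₃.
Equivalents: 50,660 g ÷ 50 g/eq = 1013 eq.
NaHCO₃ supplies 1 eq per mole → 1013 mol.
Mass: 1013 mol × 84 g/mol = 85,110 g.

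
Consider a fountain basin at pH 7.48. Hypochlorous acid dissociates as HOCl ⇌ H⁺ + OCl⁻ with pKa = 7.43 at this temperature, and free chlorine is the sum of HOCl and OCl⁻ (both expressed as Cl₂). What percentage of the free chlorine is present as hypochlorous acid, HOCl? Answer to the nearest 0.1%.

[OCl⁻]/[HOCl] = 10^(pH − pKa) = 10^(7.48 − 7.43) = 10^0.05 = 1.122.
Fraction as HOCl = 1 / (1 + 1.122) = 0.4712.

47.1%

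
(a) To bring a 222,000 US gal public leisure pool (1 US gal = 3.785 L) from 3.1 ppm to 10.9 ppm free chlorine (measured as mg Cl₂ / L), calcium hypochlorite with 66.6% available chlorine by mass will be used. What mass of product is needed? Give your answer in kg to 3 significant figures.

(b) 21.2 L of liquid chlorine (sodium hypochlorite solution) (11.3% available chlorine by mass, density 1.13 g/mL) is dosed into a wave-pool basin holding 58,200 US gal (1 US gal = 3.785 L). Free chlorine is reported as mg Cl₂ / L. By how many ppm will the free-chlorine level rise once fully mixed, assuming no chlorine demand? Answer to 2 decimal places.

(a) 9.84 kg; (b) 12.29 ppm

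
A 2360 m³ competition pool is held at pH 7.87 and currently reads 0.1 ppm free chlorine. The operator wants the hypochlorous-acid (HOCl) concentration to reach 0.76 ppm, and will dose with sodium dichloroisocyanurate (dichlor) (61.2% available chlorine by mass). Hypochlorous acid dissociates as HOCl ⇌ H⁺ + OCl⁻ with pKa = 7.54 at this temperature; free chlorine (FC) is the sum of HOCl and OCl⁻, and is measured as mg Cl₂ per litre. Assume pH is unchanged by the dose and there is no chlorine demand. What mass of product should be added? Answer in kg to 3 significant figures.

Volume: 2360 m³ = 2,360,000 L.
[OCl⁻]/[HOCl] = 10^(pH − pKa) = 10^(7.87 − 7.54) = 2.138; fraction as HOCl = 1/(1 + 2.138) = 0.3187.
Free chlorine required for 0.76 ppm HOCl: 0.76 / 0.3187 = 2.385 ppm.
FC to add: 2.385 − 0.1 = 2.285 mg/L as Cl₂.
Cl₂ equivalent: 2.285 mg/L × 2,360,000 L = 5392 g.
Product at 61.2% available Cl: 5392 / 0.612 = 8811 g.

8.81 kg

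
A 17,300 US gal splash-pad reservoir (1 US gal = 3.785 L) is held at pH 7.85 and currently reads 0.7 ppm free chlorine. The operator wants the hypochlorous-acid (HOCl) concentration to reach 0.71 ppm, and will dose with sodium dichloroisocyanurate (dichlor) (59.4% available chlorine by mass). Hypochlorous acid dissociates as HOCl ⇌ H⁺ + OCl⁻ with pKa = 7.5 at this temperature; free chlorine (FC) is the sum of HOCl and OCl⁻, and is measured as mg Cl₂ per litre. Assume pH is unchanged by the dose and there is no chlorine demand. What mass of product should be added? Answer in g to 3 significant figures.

Volume: 17,300 US gal × 3.785 L/gal = 65,480 L.
[OCl⁻]/[HOCl] = 10^(pH − pKa) = 10^(7.85 − 7.5) = 2.239; fraction as HOCl = 1/(1 + 2.239) = 0.3088.
Free chlorine required for 0.71 ppm HOCl: 0.71 / 0.3088 = 2.299 ppm.
FC to add: 2.299 − 0.7 = 1.599 mg/L as Cl₂.
Cl₂ equivalent: 1.599 mg/L × 65,480 L = 104.7 g.
Product at 59.4% available Cl: 104.7 / 0.594 = 176.3 g.

176 g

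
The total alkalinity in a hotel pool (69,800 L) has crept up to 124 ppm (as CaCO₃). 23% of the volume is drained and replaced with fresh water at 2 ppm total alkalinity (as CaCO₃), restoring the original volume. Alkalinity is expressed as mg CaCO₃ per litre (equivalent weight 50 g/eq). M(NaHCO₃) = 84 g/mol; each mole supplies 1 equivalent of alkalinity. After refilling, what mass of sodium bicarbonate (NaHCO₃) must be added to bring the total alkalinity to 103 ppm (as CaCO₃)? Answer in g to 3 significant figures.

After draining 23% and refilling: 124 × 0.77 + 2 × 0.23 = 95.94 ppm.
Deficit to target: 103 − 95.94 = 7.06 mg/L.
As CaCO₃: 7.06 mg/L × 69,800 L = 492.8 g; ÷ 50 g/eq ÷ 1 = 9.856 mol NaHCO₃.
Mass: 9.856 × 84 = 827.9 g.

828 g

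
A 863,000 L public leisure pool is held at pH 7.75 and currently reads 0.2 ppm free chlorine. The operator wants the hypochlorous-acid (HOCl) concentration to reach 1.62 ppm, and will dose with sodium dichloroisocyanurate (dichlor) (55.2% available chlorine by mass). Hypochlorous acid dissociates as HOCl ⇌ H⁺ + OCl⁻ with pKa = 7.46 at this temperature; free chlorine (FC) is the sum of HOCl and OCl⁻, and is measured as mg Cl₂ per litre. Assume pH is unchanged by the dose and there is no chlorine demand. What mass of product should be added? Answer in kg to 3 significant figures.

7.16 kg

[OCl⁻]/[HOCl] = 10^(pH − pKa) = 10^(7.75 − 7.46) = 1.95; fraction as HOCl = 1/(1 + 1.95) = 0.339.
Free chlorine required for 1.62 ppm HOCl: 1.62 / 0.339 = 4.779 ppm.
FC to add: 4.779 − 0.2 = 4.579 mg/L as Cl₂.
Cl₂ equivalent: 4.579 mg/L × 863,000 L = 3951 g.
Product at 55.2% available Cl: 3951 / 0.552 = 7158 g.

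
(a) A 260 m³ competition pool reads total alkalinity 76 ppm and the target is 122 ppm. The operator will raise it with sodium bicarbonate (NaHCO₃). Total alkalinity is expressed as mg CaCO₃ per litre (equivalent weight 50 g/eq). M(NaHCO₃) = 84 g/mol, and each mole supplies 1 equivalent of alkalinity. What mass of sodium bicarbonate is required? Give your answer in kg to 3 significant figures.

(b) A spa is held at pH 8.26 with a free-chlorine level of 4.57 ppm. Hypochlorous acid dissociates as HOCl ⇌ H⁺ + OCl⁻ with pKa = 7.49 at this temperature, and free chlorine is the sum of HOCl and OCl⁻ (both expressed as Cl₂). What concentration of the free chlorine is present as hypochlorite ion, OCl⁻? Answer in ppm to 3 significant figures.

(a) Volume: 260 m³ = 260,000 L.
(a) Alkalinity to add: (122 − 76) = 46 mg/L as CaCO₃ × 260,000 L = 11,960 g as CaCO₃.
(a) Equivalents: 11,960 g ÷ 50 g/eq = 239.2 eq.
(a) NaHCO₃ supplies 1 eq per mole → 239.2 mol.
(a) Mass: 239.2 mol × 84 g/mol = 20,090 g.

(b) [OCl⁻]/[HOCl] = 10^(pH − pKa) = 10^(8.26 − 7.49) = 10^0.77 = 5.888.
(b) Fraction as HOCl = 1 / (1 + 5.888) = 0.1452.
(b) OCl⁻ = (1 − 0.1452) × 4.57 ppm = 3.907 ppm.

(a) 20.1 kg; (b) 3.91 ppm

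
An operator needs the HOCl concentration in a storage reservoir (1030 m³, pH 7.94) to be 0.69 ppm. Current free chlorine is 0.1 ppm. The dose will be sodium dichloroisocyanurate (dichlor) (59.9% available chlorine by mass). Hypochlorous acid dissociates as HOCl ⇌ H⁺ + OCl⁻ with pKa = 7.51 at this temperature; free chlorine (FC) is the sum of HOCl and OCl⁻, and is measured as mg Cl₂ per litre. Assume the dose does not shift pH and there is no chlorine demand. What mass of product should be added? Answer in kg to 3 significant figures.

Volume: 1030 m³ = 1,030,000 L.
[OCl⁻]/[HOCl] = 10^(pH − pKa) = 10^(7.94 − 7.51) = 2.692; fraction as HOCl = 1/(1 + 2.692) = 0.2709.
Free chlorine required for 0.69 ppm HOCl: 0.69 / 0.2709 = 2.547 ppm.
FC to add: 2.547 − 0.1 = 2.447 mg/L as Cl₂.
Cl₂ equivalent: 2.447 mg/L × 1,030,000 L = 2521 g.
Product at 59.9% available Cl: 2521 / 0.599 = 4208 g.

4.21 kg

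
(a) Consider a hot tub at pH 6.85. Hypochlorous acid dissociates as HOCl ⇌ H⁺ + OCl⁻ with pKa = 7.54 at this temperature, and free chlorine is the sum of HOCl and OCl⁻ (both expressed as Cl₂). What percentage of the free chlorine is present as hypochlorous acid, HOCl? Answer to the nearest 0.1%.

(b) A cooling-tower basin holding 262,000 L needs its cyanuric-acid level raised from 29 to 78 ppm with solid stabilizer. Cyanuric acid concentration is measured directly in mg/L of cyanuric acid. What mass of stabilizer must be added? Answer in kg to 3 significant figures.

(a) [OCl⁻]/[HOCl] = 10^(pH − pKa) = 10^(6.85 − 7.54) = 10^-0.69 = 0.2042.
(a) Fraction as HOCl = 1 / (1 + 0.2042) = 0.8304.

(b) CYA to add: (78 − 29) = 49 mg/L × 262,000 L = 12,840 g cyanuric acid.

(a) 83.0%; (b) 12.8 kg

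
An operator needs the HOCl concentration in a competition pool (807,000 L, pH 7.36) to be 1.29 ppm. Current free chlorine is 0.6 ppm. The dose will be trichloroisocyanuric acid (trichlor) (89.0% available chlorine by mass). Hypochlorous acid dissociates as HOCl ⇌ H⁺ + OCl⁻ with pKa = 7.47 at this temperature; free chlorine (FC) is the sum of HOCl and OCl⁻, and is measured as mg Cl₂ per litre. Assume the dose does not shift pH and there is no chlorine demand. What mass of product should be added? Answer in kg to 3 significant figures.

1.53 kg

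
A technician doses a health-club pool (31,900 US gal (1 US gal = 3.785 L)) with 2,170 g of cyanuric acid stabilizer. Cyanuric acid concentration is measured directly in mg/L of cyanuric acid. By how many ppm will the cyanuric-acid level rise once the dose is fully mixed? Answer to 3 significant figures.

18.0 ppm

Volume: 31,900 US gal × 3.785 L/gal = 120,742 L.
Rise: 2,170 g / 120,742 L × 1000 = 17.97 mg/L.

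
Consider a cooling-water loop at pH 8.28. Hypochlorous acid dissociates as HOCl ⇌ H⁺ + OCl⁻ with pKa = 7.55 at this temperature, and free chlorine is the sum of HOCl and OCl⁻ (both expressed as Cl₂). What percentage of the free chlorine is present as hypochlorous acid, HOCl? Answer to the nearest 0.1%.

[OCl⁻]/[HOCl] = 10^(pH − pKa) = 10^(8.28 − 7.55) = 10^0.73 = 5.37.
Fraction as HOCl = 1 / (1 + 5.37) = 0.157.

15.7%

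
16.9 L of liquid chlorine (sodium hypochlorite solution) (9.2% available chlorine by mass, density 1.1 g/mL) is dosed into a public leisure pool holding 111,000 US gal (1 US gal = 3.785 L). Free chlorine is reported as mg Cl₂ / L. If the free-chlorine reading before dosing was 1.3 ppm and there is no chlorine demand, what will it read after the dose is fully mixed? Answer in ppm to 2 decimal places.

5.37 ppm

Volume: 111,000 US gal × 3.785 L/gal = 420,135 L.
Mass of solution: 16.9 L × 1000 mL/L × 1.1 g/mL = 18,590 g.
Available chlorine delivered: 18,590 g × 0.092 = 1710 g as Cl₂.
Concentration rise: 1710 g / 420,135 L = 4.071 mg/L = 4.07 ppm.
Final FC: 1.3 + 4.07 = 5.37 ppm.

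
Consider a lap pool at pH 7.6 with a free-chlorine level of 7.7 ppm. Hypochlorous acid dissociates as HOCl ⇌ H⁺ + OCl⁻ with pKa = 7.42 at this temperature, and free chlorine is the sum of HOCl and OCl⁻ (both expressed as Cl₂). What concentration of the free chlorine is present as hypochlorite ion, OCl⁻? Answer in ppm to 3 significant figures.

4.64 ppm

[OCl⁻]/[HOCl] = 10^(pH − pKa) = 10^(7.6 − 7.42) = 10^0.18 = 1.514.
Fraction as HOCl = 1 / (1 + 1.514) = 0.3978.
OCl⁻ = (1 − 0.3978) × 7.7 ppm = 4.637 ppm.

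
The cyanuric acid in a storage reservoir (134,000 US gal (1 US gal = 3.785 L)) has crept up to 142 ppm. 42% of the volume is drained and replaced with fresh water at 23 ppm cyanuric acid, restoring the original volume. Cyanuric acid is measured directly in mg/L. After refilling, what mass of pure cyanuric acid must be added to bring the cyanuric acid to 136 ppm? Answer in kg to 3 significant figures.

Volume: 134,000 US gal × 3.785 L/gal = 507,190 L.
After draining 42% and refilling: 142 × 0.58 + 23 × 0.42 = 92.02 ppm.
Deficit to target: 136 − 92.02 = 43.98 mg/L.
Mass: 43.98 mg/L × 507,190 L = 22,310 g cyanuric acid.

22.3 kg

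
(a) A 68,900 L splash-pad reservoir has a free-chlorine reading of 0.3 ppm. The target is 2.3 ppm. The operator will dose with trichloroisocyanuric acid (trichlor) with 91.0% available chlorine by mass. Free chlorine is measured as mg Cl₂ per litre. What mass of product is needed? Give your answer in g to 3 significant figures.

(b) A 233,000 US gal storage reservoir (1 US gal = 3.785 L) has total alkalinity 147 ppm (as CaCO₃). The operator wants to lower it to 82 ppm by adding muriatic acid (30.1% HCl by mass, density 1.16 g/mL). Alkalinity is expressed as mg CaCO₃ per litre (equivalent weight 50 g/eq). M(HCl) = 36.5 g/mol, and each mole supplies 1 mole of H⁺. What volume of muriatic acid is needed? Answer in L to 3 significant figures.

(a) Chlorine deficit: 2.3 − 0.3 = 2 ppm = 2 mg/L as Cl₂.
(a) Cl₂ equivalent needed: 2 mg/L × 68,900 L = 137,800 mg = 137.8 g.
(a) Product at 91.0% available chlorine: 137.8 / 0.91 = 151.4 g.

(b) Volume: 233,000 US gal × 3.785 L/gal = 881,905 L.
(b) Alkalinity to neutralize: (147 − 82) = 65 mg/L as CaCO₃ × 881,905 L = 57,320 g as CaCO₃.
(b) Equivalents of H⁺ required: 57,320 ÷ 50 g/eq = 1146 eq = 1146 mol HCl.
(b) Mass of HCl: 1146 × 36.5 = 41,850 g.
(b) Mass of 30.1% solution: 41,850 / 0.301 = 139,000 g.
(b) Volume: 139,000 g ÷ 1.16 g/mL = 119,800 mL.

(a) 151 g; (b) 120 L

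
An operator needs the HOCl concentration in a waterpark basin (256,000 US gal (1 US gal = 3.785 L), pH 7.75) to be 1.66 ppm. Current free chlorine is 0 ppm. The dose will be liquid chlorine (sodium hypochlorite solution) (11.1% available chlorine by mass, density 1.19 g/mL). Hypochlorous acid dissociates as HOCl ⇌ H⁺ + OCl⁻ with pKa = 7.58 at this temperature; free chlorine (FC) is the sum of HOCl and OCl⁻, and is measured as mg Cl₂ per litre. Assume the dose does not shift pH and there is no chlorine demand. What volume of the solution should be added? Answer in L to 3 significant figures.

Volume: 256,000 US gal × 3.785 L/gal = 968,960 L.
[OCl⁻]/[HOCl] = 10^(pH − pKa) = 10^(7.75 − 7.58) = 1.479; fraction as HOCl = 1/(1 + 1.479) = 0.4034.
Free chlorine required for 1.66 ppm HOCl: 1.66 / 0.4034 = 4.115 ppm.
FC to add: 4.115 − 0 = 4.115 mg/L as Cl₂.
Cl₂ equivalent: 4.115 mg/L × 968,960 L = 3988 g.
Product at 11.1% available Cl: 3988 / 0.111 = 35,920 g.
Volume: 35,920 g ÷ 1.19 g/mL = 30,190 mL.

30.2 L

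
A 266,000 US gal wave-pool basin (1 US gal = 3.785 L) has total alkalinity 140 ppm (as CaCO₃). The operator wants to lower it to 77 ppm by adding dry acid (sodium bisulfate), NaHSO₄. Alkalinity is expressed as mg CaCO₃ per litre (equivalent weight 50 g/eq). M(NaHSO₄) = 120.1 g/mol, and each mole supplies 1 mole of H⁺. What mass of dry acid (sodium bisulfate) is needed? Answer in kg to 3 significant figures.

152 kg

Volume: 266,000 US gal × 3.785 L/gal = 1,006,810 L.
Alkalinity to neutralize: (140 − 77) = 63 mg/L as CaCO₃ × 1,006,810 L = 63,430 g as CaCO₃.
Equivalents of H⁺ required: 63,430 ÷ 50 g/eq = 1269 eq = 1269 mol NaHSO₄.
Mass of NaHSO₄: 1269 × 120.1 = 152,400 g.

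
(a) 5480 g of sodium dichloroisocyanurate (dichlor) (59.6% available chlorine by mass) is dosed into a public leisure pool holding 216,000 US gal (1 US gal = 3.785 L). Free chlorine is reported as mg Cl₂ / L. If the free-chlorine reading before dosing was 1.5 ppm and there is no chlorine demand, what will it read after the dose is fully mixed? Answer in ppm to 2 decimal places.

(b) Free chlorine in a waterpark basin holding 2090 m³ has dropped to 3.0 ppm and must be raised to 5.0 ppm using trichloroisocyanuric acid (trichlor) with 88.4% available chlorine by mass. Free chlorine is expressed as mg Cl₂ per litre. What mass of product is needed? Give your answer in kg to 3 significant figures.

(a) Volume: 216,000 US gal × 3.785 L/gal = 817,560 L.
(a) Available chlorine delivered: 5480 g × 0.596 = 3266 g as Cl₂.
(a) Concentration rise: 3266 g / 817,560 L = 3.995 mg/L = 3.99 ppm.
(a) Final FC: 1.5 + 3.99 = 5.49 ppm.

(b) Volume: 2090 m³ = 2,090,000 L.
(b) Chlorine deficit: 5.0 − 3.0 = 2 ppm = 2 mg/L as Cl₂.
(b) Cl₂ equivalent needed: 2 mg/L × 2,090,000 L = 4,180,000 mg = 4180 g.
(b) Product at 88.4% available chlorine: 4180 / 0.884 = 4729 g.

(a) 5.49 ppm; (b) 4.73 kg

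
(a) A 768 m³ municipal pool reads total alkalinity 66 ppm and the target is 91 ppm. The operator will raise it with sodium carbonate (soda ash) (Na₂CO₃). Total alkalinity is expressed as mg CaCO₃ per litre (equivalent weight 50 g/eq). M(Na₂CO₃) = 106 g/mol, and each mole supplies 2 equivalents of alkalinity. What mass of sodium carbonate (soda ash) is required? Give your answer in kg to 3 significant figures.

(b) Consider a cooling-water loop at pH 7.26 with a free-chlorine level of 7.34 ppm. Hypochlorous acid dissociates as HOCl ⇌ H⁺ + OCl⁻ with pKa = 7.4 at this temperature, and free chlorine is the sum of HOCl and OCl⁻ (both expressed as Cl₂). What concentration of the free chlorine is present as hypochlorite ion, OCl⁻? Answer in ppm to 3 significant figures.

(a) Volume: 768 m³ = 768,000 L.
(a) Alkalinity to add: (91 − 66) = 25 mg/L as CaCO₃ × 768,000 L = 19,200 g as CaCO₃.
(a) Equivalents: 19,200 g ÷ 50 g/eq = 384 eq.
(a) Each mole of Na₂CO₃ supplies 2 eq, so 384 / 2 = 192 mol.
(a) Mass: 192 mol × 106 g/mol = 20,350 g.

(b) [OCl⁻]/[HOCl] = 10^(pH − pKa) = 10^(7.26 − 7.4) = 10^-0.14 = 0.7244.
(b) Fraction as HOCl = 1 / (1 + 0.7244) = 0.5799.
(b) OCl⁻ = (1 − 0.5799) × 7.34 ppm = 3.084 ppm.

(a) 20.4 kg; (b) 3.08 ppm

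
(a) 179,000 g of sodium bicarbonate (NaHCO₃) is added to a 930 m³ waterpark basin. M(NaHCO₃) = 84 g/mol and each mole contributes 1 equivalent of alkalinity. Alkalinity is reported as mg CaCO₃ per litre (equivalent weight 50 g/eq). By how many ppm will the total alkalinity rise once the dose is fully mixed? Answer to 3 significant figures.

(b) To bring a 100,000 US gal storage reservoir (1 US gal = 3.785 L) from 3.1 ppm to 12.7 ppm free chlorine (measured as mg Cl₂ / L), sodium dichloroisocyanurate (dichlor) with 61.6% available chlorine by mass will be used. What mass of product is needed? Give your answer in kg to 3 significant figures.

(a) 115 ppm; (b) 5.90 kg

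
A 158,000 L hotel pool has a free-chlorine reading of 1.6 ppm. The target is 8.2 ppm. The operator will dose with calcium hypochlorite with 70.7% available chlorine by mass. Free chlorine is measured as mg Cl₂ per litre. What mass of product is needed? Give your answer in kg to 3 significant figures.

Chlorine deficit: 8.2 − 1.6 = 6.6 ppm = 6.6 mg/L as Cl₂.
Cl₂ equivalent needed: 6.6 mg/L × 158,000 L = 1,043,000 mg = 1043 g.
Product at 70.7% available chlorine: 1043 / 0.707 = 1475 g.

1.47 kg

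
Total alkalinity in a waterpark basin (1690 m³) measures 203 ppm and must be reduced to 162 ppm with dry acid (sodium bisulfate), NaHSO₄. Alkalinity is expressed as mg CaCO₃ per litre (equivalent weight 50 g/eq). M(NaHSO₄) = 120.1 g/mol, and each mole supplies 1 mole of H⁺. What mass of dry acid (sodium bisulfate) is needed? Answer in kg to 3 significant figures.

166 kg

Volume: 1690 m³ = 1,690,000 L.
Alkalinity to neutralize: (203 − 162) = 41 mg/L as CaCO₃ × 1,690,000 L = 69,290 g as CaCO₃.
Equivalents of H⁺ required: 69,290 ÷ 50 g/eq = 1386 eq = 1386 mol NaHSO₄.
Mass of NaHSO₄: 1386 × 120.1 = 166,400 g.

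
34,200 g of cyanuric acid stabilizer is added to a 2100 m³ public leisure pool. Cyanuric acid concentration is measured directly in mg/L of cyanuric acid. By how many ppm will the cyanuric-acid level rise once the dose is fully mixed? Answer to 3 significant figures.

16.3 ppm

Volume: 2100 m³ = 2,100,000 L.
Rise: 34,200 g / 2,100,000 L × 1000 = 16.29 mg/L.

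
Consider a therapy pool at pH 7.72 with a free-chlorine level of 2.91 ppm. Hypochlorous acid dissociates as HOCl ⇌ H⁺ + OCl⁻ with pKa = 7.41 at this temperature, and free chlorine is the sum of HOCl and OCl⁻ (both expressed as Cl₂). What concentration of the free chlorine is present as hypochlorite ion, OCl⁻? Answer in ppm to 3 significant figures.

1.95 ppm

[OCl⁻]/[HOCl] = 10^(pH − pKa) = 10^(7.72 − 7.41) = 10^0.31 = 2.042.
Fraction as HOCl = 1 / (1 + 2.042) = 0.3288.
OCl⁻ = (1 − 0.3288) × 2.91 ppm = 1.953 ppm.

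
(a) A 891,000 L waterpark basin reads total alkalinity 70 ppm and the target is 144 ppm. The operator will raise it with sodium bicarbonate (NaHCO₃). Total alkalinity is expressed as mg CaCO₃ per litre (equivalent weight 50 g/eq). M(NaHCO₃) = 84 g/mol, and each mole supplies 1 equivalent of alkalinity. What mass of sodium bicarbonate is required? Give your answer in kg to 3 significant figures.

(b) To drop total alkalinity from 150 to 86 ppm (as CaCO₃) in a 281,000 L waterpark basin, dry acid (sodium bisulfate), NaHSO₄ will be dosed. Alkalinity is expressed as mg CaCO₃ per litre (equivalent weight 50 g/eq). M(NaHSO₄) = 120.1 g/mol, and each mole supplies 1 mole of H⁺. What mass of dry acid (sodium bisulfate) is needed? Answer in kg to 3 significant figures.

(a) Alkalinity to add: (144 − 70) = 74 mg/L as CaCO₃ × 891,000 L = 65,930 g as CaCO₃.
(a) Equivalents: 65,930 g ÷ 50 g/eq = 1319 eq.
(a) NaHCO₃ supplies 1 eq per mole → 1319 mol.
(a) Mass: 1319 mol × 84 g/mol = 110,800 g.

(b) Alkalinity to neutralize: (150 − 86) = 64 mg/L as CaCO₃ × 281,000 L = 17,980 g as CaCO₃.
(b) Equivalents of H⁺ required: 17,980 ÷ 50 g/eq = 359.7 eq = 359.7 mol NaHSO₄.
(b) Mass of NaHSO₄: 359.7 × 120.1 = 43,200 g.

(a) 111 kg; (b) 43.2 kg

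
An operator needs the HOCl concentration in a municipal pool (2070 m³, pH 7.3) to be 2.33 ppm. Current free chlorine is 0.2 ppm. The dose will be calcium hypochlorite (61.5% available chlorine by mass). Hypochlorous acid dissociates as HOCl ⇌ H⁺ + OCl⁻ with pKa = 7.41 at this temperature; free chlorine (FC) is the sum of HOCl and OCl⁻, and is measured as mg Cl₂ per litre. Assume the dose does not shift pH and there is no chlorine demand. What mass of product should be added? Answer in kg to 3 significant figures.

13.3 kg

Volume: 2070 m³ = 2,070,000 L.
[OCl⁻]/[HOCl] = 10^(pH − pKa) = 10^(7.3 − 7.41) = 0.7762; fraction as HOCl = 1/(1 + 0.7762) = 0.563.
Free chlorine required for 2.33 ppm HOCl: 2.33 / 0.563 = 4.139 ppm.
FC to add: 4.139 − 0.2 = 3.939 mg/L as Cl₂.
Cl₂ equivalent: 3.939 mg/L × 2,070,000 L = 8153 g.
Product at 61.5% available Cl: 8153 / 0.615 = 13,260 g.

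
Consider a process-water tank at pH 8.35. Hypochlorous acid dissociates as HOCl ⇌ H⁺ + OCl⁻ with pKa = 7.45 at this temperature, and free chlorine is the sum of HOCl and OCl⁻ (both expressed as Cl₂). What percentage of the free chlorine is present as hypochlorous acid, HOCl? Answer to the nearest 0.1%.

[OCl⁻]/[HOCl] = 10^(pH − pKa) = 10^(8.35 − 7.45) = 10^0.90 = 7.943.
Fraction as HOCl = 1 / (1 + 7.943) = 0.1118.

11.2%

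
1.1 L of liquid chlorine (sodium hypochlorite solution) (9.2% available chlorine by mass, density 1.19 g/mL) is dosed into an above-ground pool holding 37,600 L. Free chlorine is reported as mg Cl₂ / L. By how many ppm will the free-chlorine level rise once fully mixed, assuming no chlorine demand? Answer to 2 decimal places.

3.20 ppm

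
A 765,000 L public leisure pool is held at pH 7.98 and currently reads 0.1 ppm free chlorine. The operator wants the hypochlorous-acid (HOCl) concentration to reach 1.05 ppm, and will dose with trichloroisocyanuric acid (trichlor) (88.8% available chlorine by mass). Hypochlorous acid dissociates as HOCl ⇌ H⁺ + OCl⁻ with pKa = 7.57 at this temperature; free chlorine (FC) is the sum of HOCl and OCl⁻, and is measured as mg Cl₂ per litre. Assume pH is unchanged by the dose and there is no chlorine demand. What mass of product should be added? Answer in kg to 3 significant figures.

3.14 kg

[OCl⁻]/[HOCl] = 10^(pH − pKa) = 10^(7.98 − 7.57) = 2.57; fraction as HOCl = 1/(1 + 2.57) = 0.2801.
Free chlorine required for 1.05 ppm HOCl: 1.05 / 0.2801 = 3.749 ppm.
FC to add: 3.749 − 0.1 = 3.649 mg/L as Cl₂.
Cl₂ equivalent: 3.649 mg/L × 765,000 L = 2791 g.
Product at 88.8% available Cl: 2791 / 0.888 = 3143 g.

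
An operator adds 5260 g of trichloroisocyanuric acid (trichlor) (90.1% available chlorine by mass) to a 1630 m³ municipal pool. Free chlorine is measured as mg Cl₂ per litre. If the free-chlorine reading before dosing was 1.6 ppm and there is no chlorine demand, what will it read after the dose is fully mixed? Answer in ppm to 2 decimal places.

Volume: 1630 m³ = 1,630,000 L.
Available chlorine delivered: 5260 g × 0.901 = 4739 g as Cl₂.
Concentration rise: 4739 g / 1,630,000 L = 2.908 mg/L = 2.91 ppm.
Final FC: 1.6 + 2.91 = 4.51 ppm.

4.51 ppm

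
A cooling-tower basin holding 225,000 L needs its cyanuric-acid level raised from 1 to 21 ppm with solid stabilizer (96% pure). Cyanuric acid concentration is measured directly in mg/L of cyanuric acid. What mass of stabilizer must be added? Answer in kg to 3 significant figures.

CYA to add: (21 − 1) = 20 mg/L × 225,000 L = 4500 g cyanuric acid.
At 96% purity: 4500 / 0.96 = 4688 g product.

4.69 kg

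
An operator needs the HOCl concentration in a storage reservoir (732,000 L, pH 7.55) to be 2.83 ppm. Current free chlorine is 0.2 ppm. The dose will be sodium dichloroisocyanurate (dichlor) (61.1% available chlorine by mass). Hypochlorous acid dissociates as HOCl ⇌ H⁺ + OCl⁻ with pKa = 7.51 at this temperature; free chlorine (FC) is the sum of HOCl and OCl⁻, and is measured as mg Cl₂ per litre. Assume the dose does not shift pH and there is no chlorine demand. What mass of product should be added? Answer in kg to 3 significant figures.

6.87 kg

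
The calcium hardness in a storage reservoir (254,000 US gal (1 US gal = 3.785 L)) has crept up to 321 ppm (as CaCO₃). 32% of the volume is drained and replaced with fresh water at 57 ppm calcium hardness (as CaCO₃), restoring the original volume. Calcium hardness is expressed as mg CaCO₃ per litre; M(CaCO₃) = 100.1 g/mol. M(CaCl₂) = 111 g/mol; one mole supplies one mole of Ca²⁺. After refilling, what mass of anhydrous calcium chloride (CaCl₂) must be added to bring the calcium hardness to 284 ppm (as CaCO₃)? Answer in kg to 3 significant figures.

Volume: 254,000 US gal × 3.785 L/gal = 961,390 L.
After draining 32% and refilling: 321 × 0.68 + 57 × 0.32 = 236.52 ppm.
Deficit to target: 284 − 236.52 = 47.48 mg/L.
As CaCO₃: 47.48 mg/L × 961,390 L = 45,650 g; ÷ 100.1 = 456 mol Ca²⁺.
Mass: 456 × 111 = 50,620 g.

50.6 kg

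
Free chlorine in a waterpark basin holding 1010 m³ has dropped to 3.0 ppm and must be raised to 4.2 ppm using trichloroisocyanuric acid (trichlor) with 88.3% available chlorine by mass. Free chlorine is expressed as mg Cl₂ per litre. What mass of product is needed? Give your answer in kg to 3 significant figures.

1.37 kg

Volume: 1010 m³ = 1,010,000 L.
Chlorine deficit: 4.2 − 3.0 = 1.2 ppm = 1.2 mg/L as Cl₂.
Cl₂ equivalent needed: 1.2 mg/L × 1,010,000 L = 1,212,000 mg = 1212 g.
Product at 88.3% available chlorine: 1212 / 0.883 = 1373 g.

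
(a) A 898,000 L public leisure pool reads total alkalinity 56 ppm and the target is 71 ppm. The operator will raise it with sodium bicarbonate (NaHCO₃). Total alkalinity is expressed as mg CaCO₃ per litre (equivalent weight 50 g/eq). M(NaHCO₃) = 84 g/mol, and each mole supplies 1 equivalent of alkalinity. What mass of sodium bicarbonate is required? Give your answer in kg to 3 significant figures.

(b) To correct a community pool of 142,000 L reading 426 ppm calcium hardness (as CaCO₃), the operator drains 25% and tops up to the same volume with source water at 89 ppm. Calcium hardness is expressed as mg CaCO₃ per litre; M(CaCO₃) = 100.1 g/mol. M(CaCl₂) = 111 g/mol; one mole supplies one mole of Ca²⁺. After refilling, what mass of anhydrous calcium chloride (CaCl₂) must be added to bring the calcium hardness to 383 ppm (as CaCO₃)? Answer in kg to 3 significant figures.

(a) Alkalinity to add: (71 − 56) = 15 mg/L as CaCO₃ × 898,000 L = 13,470 g as CaCO₃.
(a) Equivalents: 13,470 g ÷ 50 g/eq = 269.4 eq.
(a) NaHCO₃ supplies 1 eq per mole → 269.4 mol.
(a) Mass: 269.4 mol × 84 g/mol = 22,630 g.

(b) After draining 25% and refilling: 426 × 0.75 + 89 × 0.25 = 341.75 ppm.
(b) Deficit to target: 383 − 341.75 = 41.25 mg/L.
(b) As CaCO₃: 41.25 mg/L × 142,000 L = 5858 g; ÷ 100.1 = 58.52 mol Ca²⁺.
(b) Mass: 58.52 × 111 = 6495 g.

(a) 22.6 kg; (b) 6.50 kg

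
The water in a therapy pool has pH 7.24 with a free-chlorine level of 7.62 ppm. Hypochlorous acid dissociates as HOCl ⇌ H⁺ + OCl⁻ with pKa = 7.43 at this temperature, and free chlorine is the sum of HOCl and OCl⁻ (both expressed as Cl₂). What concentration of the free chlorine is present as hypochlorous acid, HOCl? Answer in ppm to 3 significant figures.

4.63 ppm

[OCl⁻]/[HOCl] = 10^(pH − pKa) = 10^(7.24 − 7.43) = 10^-0.19 = 0.6457.
Fraction as HOCl = 1 / (1 + 0.6457) = 0.6077.
HOCl = 0.6077 × 7.62 ppm = 4.63 ppm.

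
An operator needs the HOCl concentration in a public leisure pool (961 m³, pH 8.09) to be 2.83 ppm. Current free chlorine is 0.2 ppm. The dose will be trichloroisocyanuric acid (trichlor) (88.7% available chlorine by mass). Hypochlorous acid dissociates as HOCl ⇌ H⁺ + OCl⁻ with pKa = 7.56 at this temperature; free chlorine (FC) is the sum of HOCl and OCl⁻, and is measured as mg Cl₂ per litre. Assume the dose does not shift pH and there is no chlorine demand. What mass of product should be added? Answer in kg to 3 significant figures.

Volume: 961 m³ = 961,000 L.
[OCl⁻]/[HOCl] = 10^(pH − pKa) = 10^(8.09 − 7.56) = 3.388; fraction as HOCl = 1/(1 + 3.388) = 0.2279.
Free chlorine required for 2.83 ppm HOCl: 2.83 / 0.2279 = 12.42 ppm.
FC to add: 12.42 − 0.2 = 12.22 mg/L as Cl₂.
Cl₂ equivalent: 12.22 mg/L × 961,000 L = 11,740 g.
Product at 88.7% available Cl: 11,740 / 0.887 = 13,240 g.

13.2 kg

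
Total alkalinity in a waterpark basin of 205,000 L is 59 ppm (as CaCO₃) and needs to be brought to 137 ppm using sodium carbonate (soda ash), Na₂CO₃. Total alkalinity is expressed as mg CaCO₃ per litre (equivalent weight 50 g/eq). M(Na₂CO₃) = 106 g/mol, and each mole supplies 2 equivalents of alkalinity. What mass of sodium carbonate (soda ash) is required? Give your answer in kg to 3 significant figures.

16.9 kg

Alkalinity to add: (137 − 59) = 78 mg/L as CaCO₃ × 205,000 L = 15,990 g as CaCO₃.
Equivalents: 15,990 g ÷ 50 g/eq = 319.8 eq.
Each mole of Na₂CO₃ supplies 2 eq, so 319.8 / 2 = 159.9 mol.
Mass: 159.9 mol × 106 g/mol = 16,950 g.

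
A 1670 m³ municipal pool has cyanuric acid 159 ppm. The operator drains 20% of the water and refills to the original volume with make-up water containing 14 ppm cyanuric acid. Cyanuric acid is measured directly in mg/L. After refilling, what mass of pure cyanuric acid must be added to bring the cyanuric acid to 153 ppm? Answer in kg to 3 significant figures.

38.4 kg

Volume: 1670 m³ = 1,670,000 L.
After draining 20% and refilling: 159 × 0.80 + 14 × 0.20 = 130 ppm.
Deficit to target: 153 − 130 = 23 mg/L.
Mass: 23 mg/L × 1,670,000 L = 38,410 g cyanuric acid.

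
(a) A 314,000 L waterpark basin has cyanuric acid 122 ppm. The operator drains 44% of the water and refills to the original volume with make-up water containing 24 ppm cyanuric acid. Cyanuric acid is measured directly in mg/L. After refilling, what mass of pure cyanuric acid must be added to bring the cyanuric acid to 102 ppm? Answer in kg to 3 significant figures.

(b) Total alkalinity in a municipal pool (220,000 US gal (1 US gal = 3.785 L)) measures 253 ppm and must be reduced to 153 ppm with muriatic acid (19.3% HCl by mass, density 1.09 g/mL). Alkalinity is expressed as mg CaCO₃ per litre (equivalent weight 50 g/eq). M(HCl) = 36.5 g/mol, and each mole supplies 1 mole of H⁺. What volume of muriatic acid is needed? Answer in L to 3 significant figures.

(a) 7.26 kg; (b) 289 L

(a) After draining 44% and refilling: 122 × 0.56 + 24 × 0.44 = 78.88 ppm.
(a) Deficit to target: 102 − 78.88 = 23.12 mg/L.
(a) Mass: 23.12 mg/L × 314,000 L = 7260 g cyanuric acid.

(b) Volume: 220,000 US gal × 3.785 L/gal = 832,700 L.
(b) Alkalinity to neutralize: (253 − 153) = 100 mg/L as CaCO₃ × 832,700 L = 83,270 g as CaCO₃.
(b) Equivalents of H⁺ required: 83,270 ÷ 50 g/eq = 1665 eq = 1665 mol HCl.
(b) Mass of HCl: 1665 × 36.5 = 60,790 g.
(b) Mass of 19.3% solution: 60,790 / 0.193 = 315,000 g.
(b) Volume: 315,000 g ÷ 1.09 g/mL = 289,000 mL.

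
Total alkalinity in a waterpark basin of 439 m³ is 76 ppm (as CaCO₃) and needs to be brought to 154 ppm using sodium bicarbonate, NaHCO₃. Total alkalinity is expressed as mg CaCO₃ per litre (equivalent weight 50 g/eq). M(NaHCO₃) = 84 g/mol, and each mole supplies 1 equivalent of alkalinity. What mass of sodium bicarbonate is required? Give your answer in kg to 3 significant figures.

57.5 kg

Volume: 439 m³ = 439,000 L.
Alkalinity to add: (154 − 76) = 78 mg/L as CaCO₃ × 439,000 L = 34,240 g as CaCO₃.
Equivalents: 34,240 g ÷ 50 g/eq = 684.8 eq.
NaHCO₃ supplies 1 eq per mole → 684.8 mol.
Mass: 684.8 mol × 84 g/mol = 57,530 g.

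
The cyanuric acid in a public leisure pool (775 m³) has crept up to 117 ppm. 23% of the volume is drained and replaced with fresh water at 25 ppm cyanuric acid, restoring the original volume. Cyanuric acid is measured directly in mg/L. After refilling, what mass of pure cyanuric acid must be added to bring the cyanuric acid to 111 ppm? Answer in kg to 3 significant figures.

11.7 kg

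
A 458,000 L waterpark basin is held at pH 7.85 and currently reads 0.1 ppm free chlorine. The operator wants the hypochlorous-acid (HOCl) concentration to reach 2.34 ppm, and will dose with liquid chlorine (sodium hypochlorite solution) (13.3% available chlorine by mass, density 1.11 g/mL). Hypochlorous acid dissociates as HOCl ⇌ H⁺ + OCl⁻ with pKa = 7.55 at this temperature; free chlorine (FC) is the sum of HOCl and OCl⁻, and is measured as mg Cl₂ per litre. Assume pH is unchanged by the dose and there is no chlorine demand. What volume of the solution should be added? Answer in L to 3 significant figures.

[OCl⁻]/[HOCl] = 10^(pH − pKa) = 10^(7.85 − 7.55) = 1.995; fraction as HOCl = 1/(1 + 1.995) = 0.3339.
Free chlorine required for 2.34 ppm HOCl: 2.34 / 0.3339 = 7.009 ppm.
FC to add: 7.009 − 0.1 = 6.909 mg/L as Cl₂.
Cl₂ equivalent: 6.909 mg/L × 458,000 L = 3164 g.
Product at 13.3% available Cl: 3164 / 0.133 = 23,790 g.
Volume: 23,790 g ÷ 1.11 g/mL = 21,430 mL.

21.4 L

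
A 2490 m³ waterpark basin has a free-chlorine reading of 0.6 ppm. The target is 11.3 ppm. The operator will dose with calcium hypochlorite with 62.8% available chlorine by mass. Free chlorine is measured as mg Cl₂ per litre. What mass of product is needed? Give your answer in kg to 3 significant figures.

Volume: 2490 m³ = 2,490,000 L.
Chlorine deficit: 11.3 − 0.6 = 10.7 ppm = 10.7 mg/L as Cl₂.
Cl₂ equivalent needed: 10.7 mg/L × 2,490,000 L = 26,640,000 mg = 26,640 g.
Product at 62.8% available chlorine: 26,640 / 0.628 = 42,430 g.

42.4 kg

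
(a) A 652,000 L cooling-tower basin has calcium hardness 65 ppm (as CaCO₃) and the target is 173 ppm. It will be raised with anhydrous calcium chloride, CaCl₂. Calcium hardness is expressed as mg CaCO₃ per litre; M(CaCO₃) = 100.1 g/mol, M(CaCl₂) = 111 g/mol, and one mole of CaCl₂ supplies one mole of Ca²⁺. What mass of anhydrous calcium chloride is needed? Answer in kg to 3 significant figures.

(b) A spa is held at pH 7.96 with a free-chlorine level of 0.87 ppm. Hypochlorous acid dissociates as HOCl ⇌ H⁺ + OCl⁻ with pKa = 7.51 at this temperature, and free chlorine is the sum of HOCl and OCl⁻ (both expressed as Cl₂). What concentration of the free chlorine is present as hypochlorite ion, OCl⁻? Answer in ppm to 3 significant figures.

(a) Hardness to add: (173 − 65) = 108 mg/L as CaCO₃ × 652,000 L = 70,420 g as CaCO₃.
(a) Moles of Ca²⁺ (1 mol Ca²⁺ ≡ 1 mol CaCO₃): 70,420 / 100.1 g/mol = 703.5 mol.
(a) Mass of CaCl₂: 703.5 × 111 = 78,080 g.

(b) [OCl⁻]/[HOCl] = 10^(pH − pKa) = 10^(7.96 − 7.51) = 10^0.45 = 2.818.
(b) Fraction as HOCl = 1 / (1 + 2.818) = 0.2619.
(b) OCl⁻ = (1 − 0.2619) × 0.87 ppm = 0.6422 ppm.

(a) 78.1 kg; (b) 0.642 ppm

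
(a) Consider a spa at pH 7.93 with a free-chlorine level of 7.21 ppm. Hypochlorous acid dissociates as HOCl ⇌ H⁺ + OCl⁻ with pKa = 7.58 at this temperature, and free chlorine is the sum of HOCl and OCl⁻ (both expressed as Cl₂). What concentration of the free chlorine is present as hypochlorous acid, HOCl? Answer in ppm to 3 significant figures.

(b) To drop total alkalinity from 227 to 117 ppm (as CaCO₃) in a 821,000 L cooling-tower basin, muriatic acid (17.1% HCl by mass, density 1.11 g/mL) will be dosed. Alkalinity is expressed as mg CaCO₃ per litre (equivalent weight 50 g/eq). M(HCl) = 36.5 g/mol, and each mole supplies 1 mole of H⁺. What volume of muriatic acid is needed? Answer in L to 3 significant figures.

(a) [OCl⁻]/[HOCl] = 10^(pH − pKa) = 10^(7.93 − 7.58) = 10^0.35 = 2.239.
(a) Fraction as HOCl = 1 / (1 + 2.239) = 0.3088.
(a) HOCl = 0.3088 × 7.21 ppm = 2.226 ppm.

(b) Alkalinity to neutralize: (227 − 117) = 110 mg/L as CaCO₃ × 821,000 L = 90,310 g as CaCO₃.
(b) Equivalents of H⁺ required: 90,310 ÷ 50 g/eq = 1806 eq = 1806 mol HCl.
(b) Mass of HCl: 1806 × 36.5 = 65,930 g.
(b) Mass of 17.1% solution: 65,930 / 0.171 = 385,500 g.
(b) Volume: 385,500 g ÷ 1.11 g/mL = 347,300 mL.

(a) 2.23 ppm; (b) 347 L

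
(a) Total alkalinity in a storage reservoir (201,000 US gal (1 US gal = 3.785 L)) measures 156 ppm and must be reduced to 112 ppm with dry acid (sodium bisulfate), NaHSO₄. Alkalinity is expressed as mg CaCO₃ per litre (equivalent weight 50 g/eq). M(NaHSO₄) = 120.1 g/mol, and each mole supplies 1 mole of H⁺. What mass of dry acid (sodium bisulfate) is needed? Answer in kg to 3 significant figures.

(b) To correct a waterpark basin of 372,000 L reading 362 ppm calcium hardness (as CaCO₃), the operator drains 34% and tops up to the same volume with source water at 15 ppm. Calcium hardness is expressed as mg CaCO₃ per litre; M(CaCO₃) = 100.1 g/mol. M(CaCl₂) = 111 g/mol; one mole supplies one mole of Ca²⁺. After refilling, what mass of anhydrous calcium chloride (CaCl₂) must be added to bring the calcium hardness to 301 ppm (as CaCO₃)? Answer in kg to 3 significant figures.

(a) Volume: 201,000 US gal × 3.785 L/gal = 760,785 L.
(a) Alkalinity to neutralize: (156 − 112) = 44 mg/L as CaCO₃ × 760,785 L = 33,470 g as CaCO₃.
(a) Equivalents of H⁺ required: 33,470 ÷ 50 g/eq = 669.5 eq = 669.5 mol NaHSO₄.
(a) Mass of NaHSO₄: 669.5 × 120.1 = 80,410 g.

(b) After draining 34% and refilling: 362 × 0.66 + 15 × 0.34 = 244.02 ppm.
(b) Deficit to target: 301 − 244.02 = 56.98 mg/L.
(b) As CaCO₃: 56.98 mg/L × 372,000 L = 21,200 g; ÷ 100.1 = 211.8 mol Ca²⁺.
(b) Mass: 211.8 × 111 = 23,500 g.

(a) 80.4 kg; (b) 23.5 kg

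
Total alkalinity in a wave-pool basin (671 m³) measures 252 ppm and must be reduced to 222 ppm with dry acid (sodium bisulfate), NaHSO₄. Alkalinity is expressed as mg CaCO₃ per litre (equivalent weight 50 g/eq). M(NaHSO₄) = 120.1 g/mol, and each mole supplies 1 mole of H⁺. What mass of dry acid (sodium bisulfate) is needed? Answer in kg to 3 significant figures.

48.4 kg

Volume: 671 m³ = 671,000 L.
Alkalinity to neutralize: (252 − 222) = 30 mg/L as CaCO₃ × 671,000 L = 20,130 g as CaCO₃.
Equivalents of H⁺ required: 20,130 ÷ 50 g/eq = 402.6 eq = 402.6 mol NaHSO₄.
Mass of NaHSO₄: 402.6 × 120.1 = 48,350 g.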